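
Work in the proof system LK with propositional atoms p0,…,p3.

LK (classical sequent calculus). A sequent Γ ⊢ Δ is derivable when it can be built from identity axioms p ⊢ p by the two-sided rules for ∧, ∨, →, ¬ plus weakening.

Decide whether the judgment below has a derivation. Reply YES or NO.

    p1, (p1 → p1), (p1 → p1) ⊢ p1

Derivation trace:
[→L] p1, (p1 → p1), (p1 → p1) ⊢ p1
  [→L] p1, (p1 → p1) ⊢ p1
    [Ax] p1 ⊢ p1
    [Ax] p1 ⊢ p1
  [Ax] p1 ⊢ p1

Result: YES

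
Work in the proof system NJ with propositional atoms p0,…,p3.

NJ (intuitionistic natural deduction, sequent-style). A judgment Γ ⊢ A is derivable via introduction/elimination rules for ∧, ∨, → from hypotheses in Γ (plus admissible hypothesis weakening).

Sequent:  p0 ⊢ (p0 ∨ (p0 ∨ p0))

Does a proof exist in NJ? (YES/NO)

Proof tree:
[∨I₂] p0 ⊢ (p0 ∨ (p0 ∨ p0))
  [∨I₁] p0 ⊢ (p0 ∨ p0)
    [Ax] p0 ⊢ p0

Result: YES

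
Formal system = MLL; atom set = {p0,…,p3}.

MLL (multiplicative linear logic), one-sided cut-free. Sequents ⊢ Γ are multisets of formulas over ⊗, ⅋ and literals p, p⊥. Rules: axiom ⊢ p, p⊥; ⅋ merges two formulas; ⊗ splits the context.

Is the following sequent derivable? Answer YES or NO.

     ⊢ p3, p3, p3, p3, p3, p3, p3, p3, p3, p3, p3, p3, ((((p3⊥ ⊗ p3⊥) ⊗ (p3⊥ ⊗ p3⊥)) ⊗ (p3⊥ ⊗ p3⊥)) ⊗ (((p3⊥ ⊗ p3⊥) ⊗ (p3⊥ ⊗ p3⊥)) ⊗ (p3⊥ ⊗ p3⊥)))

Derivation trace:
[⊗]  ⊢ p3, p3, p3, p3, p3, p3, p3, p3, p3, p3, p3, p3, ((((p3⊥ ⊗ p3⊥) ⊗ (p3⊥ ⊗ p3⊥)) ⊗ (p3⊥ ⊗ p3⊥)) ⊗ (((p3⊥ ⊗ p3⊥) ⊗ (p3⊥ ⊗ p3⊥)) ⊗ (p3⊥ ⊗ p3⊥)))
  [⊗]  ⊢ p3, p3, p3, p3, p3, p3, (((p3⊥ ⊗ p3⊥) ⊗ (p3⊥ ⊗ p3⊥)) ⊗ (p3⊥ ⊗ p3⊥))
    [⊗]  ⊢ p3, p3, p3, p3, ((p3⊥ ⊗ p3⊥) ⊗ (p3⊥ ⊗ p3⊥))
      [⊗]  ⊢ p3, p3, (p3⊥ ⊗ p3⊥)
        [Ax]  ⊢ p3, p3⊥
        [Ax]  ⊢ p3, p3⊥
      [⊗]  ⊢ p3, p3, (p3⊥ ⊗ p3⊥)
        [Ax]  ⊢ p3, p3⊥
        [Ax]  ⊢ p3, p3⊥
    [⊗]  ⊢ p3, p3, (p3⊥ ⊗ p3⊥)
      [Ax]  ⊢ p3, p3⊥
      [Ax]  ⊢ p3, p3⊥
  [⊗]  ⊢ p3, p3, p3, p3, p3, p3, (((p3⊥ ⊗ p3⊥) ⊗ (p3⊥ ⊗ p3⊥)) ⊗ (p3⊥ ⊗ p3⊥))
    [⊗]  ⊢ p3, p3, p3, p3, ((p3⊥ ⊗ p3⊥) ⊗ (p3⊥ ⊗ p3⊥))
      [⊗]  ⊢ p3, p3, (p3⊥ ⊗ p3⊥)
        [Ax]  ⊢ p3, p3⊥
        [Ax]  ⊢ p3, p3⊥
      [⊗]  ⊢ p3, p3, (p3⊥ ⊗ p3⊥)
        [Ax]  ⊢ p3, p3⊥
        [Ax]  ⊢ p3, p3⊥
    [⊗]  ⊢ p3, p3, (p3⊥ ⊗ p3⊥)
      [Ax]  ⊢ p3, p3⊥
      [Ax]  ⊢ p3, p3⊥

Result: YES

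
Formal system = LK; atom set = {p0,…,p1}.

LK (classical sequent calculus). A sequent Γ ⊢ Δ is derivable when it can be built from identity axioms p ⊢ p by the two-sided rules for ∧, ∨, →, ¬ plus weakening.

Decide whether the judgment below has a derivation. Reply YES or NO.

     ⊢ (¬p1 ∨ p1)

Derivation (root first):
[∨R]  ⊢ (¬p1 ∨ p1)
  [¬R]  ⊢ p1, ¬p1
    [Ax] p1 ⊢ p1

Result: YES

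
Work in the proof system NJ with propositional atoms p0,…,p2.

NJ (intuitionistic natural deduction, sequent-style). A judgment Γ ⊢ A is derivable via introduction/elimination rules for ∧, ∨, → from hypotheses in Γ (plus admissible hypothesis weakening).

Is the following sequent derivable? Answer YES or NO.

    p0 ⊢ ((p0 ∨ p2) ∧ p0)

Derivation (root first):
[∧I] p0 ⊢ ((p0 ∨ p2) ∧ p0)
  [∨I₁] p0 ⊢ (p0 ∨ p2)
    [Ax] p0 ⊢ p0
  [Ax] p0 ⊢ p0

Result: YES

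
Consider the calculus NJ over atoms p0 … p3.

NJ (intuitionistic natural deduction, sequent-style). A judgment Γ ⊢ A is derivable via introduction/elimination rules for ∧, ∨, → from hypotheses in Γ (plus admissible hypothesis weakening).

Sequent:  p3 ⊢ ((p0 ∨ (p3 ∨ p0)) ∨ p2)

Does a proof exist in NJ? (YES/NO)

Proof tree:
[∨I₁] p3 ⊢ ((p0 ∨ (p3 ∨ p0)) ∨ p2)
  [∨I₂] p3 ⊢ (p0 ∨ (p3 ∨ p0))
    [∨I₁] p3 ⊢ (p3 ∨ p0)
      [Ax] p3 ⊢ p3

Result: YES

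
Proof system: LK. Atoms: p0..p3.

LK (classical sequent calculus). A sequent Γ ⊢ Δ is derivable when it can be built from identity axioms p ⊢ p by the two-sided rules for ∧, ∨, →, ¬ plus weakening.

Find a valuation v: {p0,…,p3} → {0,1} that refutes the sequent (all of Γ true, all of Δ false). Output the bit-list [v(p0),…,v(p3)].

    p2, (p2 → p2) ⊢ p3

Search for a countermodel by truth-table:
  v=0000: Γ:[p2=F, (p2 → p2)=T] Δ:[p3=F] refutes=False
  v=0001: Γ:[p2=F, (p2 → p2)=T] Δ:[p3=T] refutes=False
  v=0010: Γ:[p2=T, (p2 → p2)=T] Δ:[p3=F] refutes=True  ← countermodel

Result: [0, 0, 1, 0]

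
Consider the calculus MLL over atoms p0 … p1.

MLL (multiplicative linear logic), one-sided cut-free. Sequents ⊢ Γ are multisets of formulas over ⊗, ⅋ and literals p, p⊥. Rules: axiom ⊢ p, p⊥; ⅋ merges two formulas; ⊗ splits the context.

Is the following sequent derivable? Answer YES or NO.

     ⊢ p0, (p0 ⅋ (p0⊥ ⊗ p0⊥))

Proof tree:
[⅋]  ⊢ p0, (p0 ⅋ (p0⊥ ⊗ p0⊥))
  [⊗]  ⊢ p0, p0, (p0⊥ ⊗ p0⊥)
    [Ax]  ⊢ p0, p0⊥
    [Ax]  ⊢ p0, p0⊥

Result: YES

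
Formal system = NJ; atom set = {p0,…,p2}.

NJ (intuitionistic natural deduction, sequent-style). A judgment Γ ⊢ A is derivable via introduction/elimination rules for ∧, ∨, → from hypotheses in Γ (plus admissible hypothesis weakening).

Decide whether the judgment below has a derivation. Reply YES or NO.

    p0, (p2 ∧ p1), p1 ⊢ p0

Derivation trace:
[Wk] p0, (p2 ∧ p1), p1 ⊢ p0
  [Wk] p0, (p2 ∧ p1) ⊢ p0
    [Ax] p0 ⊢ p0

Result: YES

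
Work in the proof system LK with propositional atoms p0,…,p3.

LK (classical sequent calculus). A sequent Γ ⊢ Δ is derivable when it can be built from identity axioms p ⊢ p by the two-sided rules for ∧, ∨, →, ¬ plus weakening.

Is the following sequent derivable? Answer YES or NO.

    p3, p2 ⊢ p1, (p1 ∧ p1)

Enumerate valuations to refute Γ ⊢ Δ:
  v=0000: Γ:[p3=F, p2=F] Δ:[p1=F, (p1 ∧ p1)=F] refutes=False
  v=0001: Γ:[p3=T, p2=F] Δ:[p1=F, (p1 ∧ p1)=F] refutes=False
  v=0010: Γ:[p3=F, p2=T] Δ:[p1=F, (p1 ∧ p1)=F] refutes=False
  v=0011: Γ:[p3=T, p2=T] Δ:[p1=F, (p1 ∧ p1)=F] refutes=True  ← countermodel

Result: NO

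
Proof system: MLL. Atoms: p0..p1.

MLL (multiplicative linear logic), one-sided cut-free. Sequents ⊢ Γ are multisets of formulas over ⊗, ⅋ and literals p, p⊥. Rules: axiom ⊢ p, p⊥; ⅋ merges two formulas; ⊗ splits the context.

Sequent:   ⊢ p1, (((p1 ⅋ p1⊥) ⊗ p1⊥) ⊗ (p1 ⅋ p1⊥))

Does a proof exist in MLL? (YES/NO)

Derivation trace:
[⊗]  ⊢ p1, (((p1 ⅋ p1⊥) ⊗ p1⊥) ⊗ (p1 ⅋ p1⊥))
  [⊗]  ⊢ p1, ((p1 ⅋ p1⊥) ⊗ p1⊥)
    [⅋]  ⊢ (p1 ⅋ p1⊥)
      [Ax]  ⊢ p1, p1⊥
    [Ax]  ⊢ p1, p1⊥
  [⅋]  ⊢ (p1 ⅋ p1⊥)
    [Ax]  ⊢ p1, p1⊥

Result: YES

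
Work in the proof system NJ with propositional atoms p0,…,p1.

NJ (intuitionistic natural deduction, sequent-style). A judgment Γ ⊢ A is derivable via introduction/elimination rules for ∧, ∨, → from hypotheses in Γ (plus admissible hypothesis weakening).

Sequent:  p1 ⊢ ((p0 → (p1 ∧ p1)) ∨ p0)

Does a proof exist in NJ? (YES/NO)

Derivation (root first):
[∨I₁] p1 ⊢ ((p0 → (p1 ∧ p1)) ∨ p0)
  [→I] p1 ⊢ (p0 → (p1 ∧ p1))
    [∧I] p1, p0 ⊢ (p1 ∧ p1)
      [Wk] p1, p0 ⊢ p1
        [Ax] p1 ⊢ p1
      [Ax] p1 ⊢ p1

Result: YES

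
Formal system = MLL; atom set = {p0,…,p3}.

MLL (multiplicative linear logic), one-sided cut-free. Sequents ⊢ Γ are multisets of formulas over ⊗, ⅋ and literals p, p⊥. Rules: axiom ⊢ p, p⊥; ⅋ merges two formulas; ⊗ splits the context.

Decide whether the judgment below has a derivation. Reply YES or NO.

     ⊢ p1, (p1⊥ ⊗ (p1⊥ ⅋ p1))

Derivation trace:
[⊗]  ⊢ p1, (p1⊥ ⊗ (p1⊥ ⅋ p1))
  [Ax]  ⊢ p1, p1⊥
  [⅋]  ⊢ (p1⊥ ⅋ p1)
    [Ax]  ⊢ p1, p1⊥

Result: YES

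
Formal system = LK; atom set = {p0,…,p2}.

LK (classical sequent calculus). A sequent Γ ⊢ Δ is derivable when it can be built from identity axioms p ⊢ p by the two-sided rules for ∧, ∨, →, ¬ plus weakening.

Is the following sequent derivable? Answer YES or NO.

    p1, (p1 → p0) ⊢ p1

Derivation (root first):
[→L] p1, (p1 → p0) ⊢ p1
  [Ax] p1 ⊢ p1
  [WL] p1, p0 ⊢ p1
    [Ax] p1 ⊢ p1

Result: YES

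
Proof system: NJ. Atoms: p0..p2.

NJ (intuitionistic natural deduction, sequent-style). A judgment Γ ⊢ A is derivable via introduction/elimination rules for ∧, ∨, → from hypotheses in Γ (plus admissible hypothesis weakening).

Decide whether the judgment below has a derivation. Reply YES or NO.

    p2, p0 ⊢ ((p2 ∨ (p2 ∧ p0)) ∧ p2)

Proof tree:
[∧I] p2, p0 ⊢ ((p2 ∨ (p2 ∧ p0)) ∧ p2)
  [∨I₂] p2, p0 ⊢ (p2 ∨ (p2 ∧ p0))
    [∧I] p2, p0 ⊢ (p2 ∧ p0)
      [Ax] p2 ⊢ p2
      [Ax] p0 ⊢ p0
  [Ax] p2 ⊢ p2

Result: YES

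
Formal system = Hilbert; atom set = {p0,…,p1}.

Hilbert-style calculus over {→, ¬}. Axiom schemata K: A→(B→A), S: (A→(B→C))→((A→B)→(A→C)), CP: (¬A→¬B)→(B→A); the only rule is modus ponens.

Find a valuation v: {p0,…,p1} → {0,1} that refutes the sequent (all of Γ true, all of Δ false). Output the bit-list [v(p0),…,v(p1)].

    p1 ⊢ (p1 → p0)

Search for a countermodel by truth-table:
  v=00: Γ:[p1=F] Δ:[(p1 → p0)=T] refutes=False
  v=01: Γ:[p1=T] Δ:[(p1 → p0)=F] refutes=True  ← countermodel

Result: [0, 1]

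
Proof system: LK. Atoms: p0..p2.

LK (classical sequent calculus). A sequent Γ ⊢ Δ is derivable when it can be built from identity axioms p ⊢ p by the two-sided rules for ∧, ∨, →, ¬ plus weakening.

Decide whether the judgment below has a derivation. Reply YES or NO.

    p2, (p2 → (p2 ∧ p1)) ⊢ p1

Derivation trace:
[→L] p2, (p2 → (p2 ∧ p1)) ⊢ p1
  [Ax] p2 ⊢ p2
  [∧L] (p2 ∧ p1) ⊢ p1
    [WL] p1, p2 ⊢ p1
      [Ax] p1 ⊢ p1

Result: YES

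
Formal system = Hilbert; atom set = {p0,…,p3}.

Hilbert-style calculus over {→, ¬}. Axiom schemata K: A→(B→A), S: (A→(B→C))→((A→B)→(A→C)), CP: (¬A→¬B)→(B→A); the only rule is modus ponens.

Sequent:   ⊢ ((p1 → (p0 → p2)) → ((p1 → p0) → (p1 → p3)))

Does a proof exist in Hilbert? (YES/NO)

Truth-table refutation:
  v=0000: Γ:[] Δ:[((p1 → (p0 → p2)) → ((p1 → p0) → (p1 → p3)))=T] refutes=False
  v=0001: Γ:[] Δ:[((p1 → (p0 → p2)) → ((p1 → p0) → (p1 → p3)))=T] refutes=False
  v=0010: Γ:[] Δ:[((p1 → (p0 → p2)) → ((p1 → p0) → (p1 → p3)))=T] refutes=False
  v=0011: Γ:[] Δ:[((p1 → (p0 → p2)) → ((p1 → p0) → (p1 → p3)))=T] refutes=False
  v=0100: Γ:[] Δ:[((p1 → (p0 → p2)) → ((p1 → p0) → (p1 → p3)))=T] refutes=False
  v=0101: Γ:[] Δ:[((p1 → (p0 → p2)) → ((p1 → p0) → (p1 → p3)))=T] refutes=False
  v=0110: Γ:[] Δ:[((p1 → (p0 → p2)) → ((p1 → p0) → (p1 → p3)))=T] refutes=False
  v=0111: Γ:[] Δ:[((p1 → (p0 → p2)) → ((p1 → p0) → (p1 → p3)))=T] refutes=False
  v=1000: Γ:[] Δ:[((p1 → (p0 → p2)) → ((p1 → p0) → (p1 → p3)))=T] refutes=False
  v=1001: Γ:[] Δ:[((p1 → (p0 → p2)) → ((p1 → p0) → (p1 → p3)))=T] refutes=False
  v=1010: Γ:[] Δ:[((p1 → (p0 → p2)) → ((p1 → p0) → (p1 → p3)))=T] refutes=False
  v=1011: Γ:[] Δ:[((p1 → (p0 → p2)) → ((p1 → p0) → (p1 → p3)))=T] refutes=False
  v=1100: Γ:[] Δ:[((p1 → (p0 → p2)) → ((p1 → p0) → (p1 → p3)))=T] refutes=False
  v=1101: Γ:[] Δ:[((p1 → (p0 → p2)) → ((p1 → p0) → (p1 → p3)))=T] refutes=False
  v=1110: Γ:[] Δ:[((p1 → (p0 → p2)) → ((p1 → p0) → (p1 → p3)))=F] refutes=True  ← countermodel

Result: NO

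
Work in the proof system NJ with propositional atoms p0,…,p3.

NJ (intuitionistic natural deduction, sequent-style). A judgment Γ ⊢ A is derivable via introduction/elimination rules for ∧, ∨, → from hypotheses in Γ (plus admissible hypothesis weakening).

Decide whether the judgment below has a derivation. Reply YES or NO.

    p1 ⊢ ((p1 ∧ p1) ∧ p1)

Derivation (root first):
[∧I] p1 ⊢ ((p1 ∧ p1) ∧ p1)
  [∧I] p1 ⊢ (p1 ∧ p1)
    [→E] p1 ⊢ p1
      [→I]  ⊢ (p1 → p1)
        [Ax] p1 ⊢ p1
      [Ax] p1 ⊢ p1
    [→E] p1 ⊢ p1
      [→I]  ⊢ (p1 → p1)
        [Ax] p1 ⊢ p1
      [Ax] p1 ⊢ p1
  [→E] p1 ⊢ p1
    [→I]  ⊢ (p1 → p1)
      [Ax] p1 ⊢ p1
    [Ax] p1 ⊢ p1

Result: YES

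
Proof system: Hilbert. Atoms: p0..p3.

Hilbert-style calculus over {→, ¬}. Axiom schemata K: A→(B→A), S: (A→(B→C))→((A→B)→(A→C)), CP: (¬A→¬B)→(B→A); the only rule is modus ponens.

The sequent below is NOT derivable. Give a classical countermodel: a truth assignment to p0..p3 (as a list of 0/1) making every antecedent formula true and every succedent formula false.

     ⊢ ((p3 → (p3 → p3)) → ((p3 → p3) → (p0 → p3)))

Truth-table refutation:
  v=0000: Γ:[] Δ:[((p3 → (p3 → p3)) → ((p3 → p3) → (p0 → p3)))=T] refutes=False
  v=0001: Γ:[] Δ:[((p3 → (p3 → p3)) → ((p3 → p3) → (p0 → p3)))=T] refutes=False
  v=0010: Γ:[] Δ:[((p3 → (p3 → p3)) → ((p3 → p3) → (p0 → p3)))=T] refutes=False
  v=0011: Γ:[] Δ:[((p3 → (p3 → p3)) → ((p3 → p3) → (p0 → p3)))=T] refutes=False
  v=0100: Γ:[] Δ:[((p3 → (p3 → p3)) → ((p3 → p3) → (p0 → p3)))=T] refutes=False
  v=0101: Γ:[] Δ:[((p3 → (p3 → p3)) → ((p3 → p3) → (p0 → p3)))=T] refutes=False
  v=0110: Γ:[] Δ:[((p3 → (p3 → p3)) → ((p3 → p3) → (p0 → p3)))=T] refutes=False
  v=0111: Γ:[] Δ:[((p3 → (p3 → p3)) → ((p3 → p3) → (p0 → p3)))=T] refutes=False
  v=1000: Γ:[] Δ:[((p3 → (p3 → p3)) → ((p3 → p3) → (p0 → p3)))=F] refutes=True  ← countermodel

Result: [1, 0, 0, 0]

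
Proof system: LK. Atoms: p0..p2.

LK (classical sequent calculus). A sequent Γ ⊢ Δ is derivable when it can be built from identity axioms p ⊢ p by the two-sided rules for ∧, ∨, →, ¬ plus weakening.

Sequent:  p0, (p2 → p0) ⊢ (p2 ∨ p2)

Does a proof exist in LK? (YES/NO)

Search for a countermodel by truth-table:
  v=000: Γ:[p0=F, (p2 → p0)=T] Δ:[(p2 ∨ p2)=F] refutes=False
  v=001: Γ:[p0=F, (p2 → p0)=F] Δ:[(p2 ∨ p2)=T] refutes=False
  v=010: Γ:[p0=F, (p2 → p0)=T] Δ:[(p2 ∨ p2)=F] refutes=False
  v=011: Γ:[p0=F, (p2 → p0)=F] Δ:[(p2 ∨ p2)=T] refutes=False
  v=100: Γ:[p0=T, (p2 → p0)=T] Δ:[(p2 ∨ p2)=F] refutes=True  ← countermodel

Result: NO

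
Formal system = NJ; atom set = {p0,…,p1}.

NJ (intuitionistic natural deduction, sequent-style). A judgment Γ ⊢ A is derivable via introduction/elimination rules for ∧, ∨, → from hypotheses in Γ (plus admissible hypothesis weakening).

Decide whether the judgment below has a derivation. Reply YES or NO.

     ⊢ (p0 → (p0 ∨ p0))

Derivation trace:
[→I]  ⊢ (p0 → (p0 ∨ p0))
  [∨I₂] p0 ⊢ (p0 ∨ p0)
    [Ax] p0 ⊢ p0

Result: YES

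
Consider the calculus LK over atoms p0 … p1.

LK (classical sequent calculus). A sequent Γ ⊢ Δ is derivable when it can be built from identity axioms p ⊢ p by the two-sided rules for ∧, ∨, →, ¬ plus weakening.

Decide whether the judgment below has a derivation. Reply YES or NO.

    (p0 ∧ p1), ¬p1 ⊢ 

Derivation trace:
[¬L] (p0 ∧ p1), ¬p1 ⊢ 
  [∧L] (p0 ∧ p1) ⊢ p1
    [WL] p1, p0 ⊢ p1
      [Ax] p1 ⊢ p1

Result: YES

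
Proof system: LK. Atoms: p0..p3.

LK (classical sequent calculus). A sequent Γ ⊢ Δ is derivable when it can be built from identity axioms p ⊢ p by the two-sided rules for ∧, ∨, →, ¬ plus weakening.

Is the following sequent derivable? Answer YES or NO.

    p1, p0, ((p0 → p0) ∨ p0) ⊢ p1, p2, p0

Proof tree:
[∨L] p1, p0, ((p0 → p0) ∨ p0) ⊢ p1, p2, p0
  [WR] p0, (p0 → p0) ⊢ p0, p2
    [→L] p0, (p0 → p0) ⊢ p0
      [Ax] p0 ⊢ p0
      [Ax] p0 ⊢ p0
  [WL] p1, p0 ⊢ p1
    [Ax] p1 ⊢ p1

Result: YES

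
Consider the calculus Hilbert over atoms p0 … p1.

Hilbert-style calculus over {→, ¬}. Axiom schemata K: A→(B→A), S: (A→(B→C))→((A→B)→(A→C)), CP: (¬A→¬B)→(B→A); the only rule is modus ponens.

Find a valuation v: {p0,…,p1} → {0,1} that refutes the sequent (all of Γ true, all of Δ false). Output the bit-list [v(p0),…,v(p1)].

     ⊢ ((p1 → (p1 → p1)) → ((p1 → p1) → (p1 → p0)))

Truth-table refutation:
  v=00: Γ:[] Δ:[((p1 → (p1 → p1)) → ((p1 → p1) → (p1 → p0)))=T] refutes=False
  v=01: Γ:[] Δ:[((p1 → (p1 → p1)) → ((p1 → p1) → (p1 → p0)))=F] refutes=True  ← countermodel

Result: [0, 1]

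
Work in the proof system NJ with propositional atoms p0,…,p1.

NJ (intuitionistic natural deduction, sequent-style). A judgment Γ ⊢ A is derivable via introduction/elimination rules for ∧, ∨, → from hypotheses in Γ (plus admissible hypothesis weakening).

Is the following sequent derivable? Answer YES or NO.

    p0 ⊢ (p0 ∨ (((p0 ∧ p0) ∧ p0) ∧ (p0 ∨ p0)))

Derivation trace:
[∨I₂] p0 ⊢ (p0 ∨ (((p0 ∧ p0) ∧ p0) ∧ (p0 ∨ p0)))
  [∧I] p0 ⊢ (((p0 ∧ p0) ∧ p0) ∧ (p0 ∨ p0))
    [∧I] p0 ⊢ ((p0 ∧ p0) ∧ p0)
      [∧I] p0 ⊢ (p0 ∧ p0)
        [Ax] p0 ⊢ p0
        [Ax] p0 ⊢ p0
      [Ax] p0 ⊢ p0
    [∨I₁] p0 ⊢ (p0 ∨ p0)
      [Ax] p0 ⊢ p0

Result: YES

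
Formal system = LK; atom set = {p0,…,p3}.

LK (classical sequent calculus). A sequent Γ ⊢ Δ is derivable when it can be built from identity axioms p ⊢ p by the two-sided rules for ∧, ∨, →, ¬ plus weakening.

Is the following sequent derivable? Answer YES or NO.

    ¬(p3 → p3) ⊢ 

Proof tree:
[¬L] ¬(p3 → p3) ⊢ 
  [→R]  ⊢ (p3 → p3)
    [Ax] p3 ⊢ p3

Result: YES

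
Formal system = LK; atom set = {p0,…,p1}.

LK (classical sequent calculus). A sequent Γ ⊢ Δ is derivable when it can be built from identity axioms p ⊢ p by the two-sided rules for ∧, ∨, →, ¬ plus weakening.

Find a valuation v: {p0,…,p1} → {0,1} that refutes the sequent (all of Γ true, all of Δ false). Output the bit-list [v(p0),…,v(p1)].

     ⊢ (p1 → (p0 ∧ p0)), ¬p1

Truth-table refutation:
  v=00: Γ:[] Δ:[(p1 → (p0 ∧ p0))=T, ¬p1=T] refutes=False
  v=01: Γ:[] Δ:[(p1 → (p0 ∧ p0))=F, ¬p1=F] refutes=True  ← countermodel

Result: [0, 1]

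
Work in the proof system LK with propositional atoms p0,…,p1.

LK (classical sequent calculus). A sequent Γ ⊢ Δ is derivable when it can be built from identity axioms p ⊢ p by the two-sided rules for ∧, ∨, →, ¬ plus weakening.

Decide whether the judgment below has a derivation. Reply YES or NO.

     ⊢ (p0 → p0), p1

Proof tree:
[WR]  ⊢ (p0 → p0), p1
  [→R]  ⊢ (p0 → p0)
    [Ax] p0 ⊢ p0

Result: YES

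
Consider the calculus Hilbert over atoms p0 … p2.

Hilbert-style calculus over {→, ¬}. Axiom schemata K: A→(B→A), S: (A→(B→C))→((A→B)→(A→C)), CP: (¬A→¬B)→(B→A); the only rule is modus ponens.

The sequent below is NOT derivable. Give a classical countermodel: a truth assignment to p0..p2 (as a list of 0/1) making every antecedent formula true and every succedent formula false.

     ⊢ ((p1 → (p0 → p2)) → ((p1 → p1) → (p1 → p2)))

Truth-table refutation:
  v=000: Γ:[] Δ:[((p1 → (p0 → p2)) → ((p1 → p1) → (p1 → p2)))=T] refutes=False
  v=001: Γ:[] Δ:[((p1 → (p0 → p2)) → ((p1 → p1) → (p1 → p2)))=T] refutes=False
  v=010: Γ:[] Δ:[((p1 → (p0 → p2)) → ((p1 → p1) → (p1 → p2)))=F] refutes=True  ← countermodel

Result: [0, 1, 0]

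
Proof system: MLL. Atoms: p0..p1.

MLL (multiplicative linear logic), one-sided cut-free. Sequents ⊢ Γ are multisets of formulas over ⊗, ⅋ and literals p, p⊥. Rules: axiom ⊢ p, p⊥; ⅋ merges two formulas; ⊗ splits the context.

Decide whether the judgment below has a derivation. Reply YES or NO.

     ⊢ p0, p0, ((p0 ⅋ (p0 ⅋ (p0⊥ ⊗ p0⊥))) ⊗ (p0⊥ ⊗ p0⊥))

Derivation (root first):
[⊗]  ⊢ p0, p0, ((p0 ⅋ (p0 ⅋ (p0⊥ ⊗ p0⊥))) ⊗ (p0⊥ ⊗ p0⊥))
  [⅋]  ⊢ (p0 ⅋ (p0 ⅋ (p0⊥ ⊗ p0⊥)))
    [⅋]  ⊢ p0, (p0 ⅋ (p0⊥ ⊗ p0⊥))
      [⊗]  ⊢ p0, p0, (p0⊥ ⊗ p0⊥)
        [Ax]  ⊢ p0, p0⊥
        [Ax]  ⊢ p0, p0⊥
  [⊗]  ⊢ p0, p0, (p0⊥ ⊗ p0⊥)
    [Ax]  ⊢ p0, p0⊥
    [Ax]  ⊢ p0, p0⊥

Result: YES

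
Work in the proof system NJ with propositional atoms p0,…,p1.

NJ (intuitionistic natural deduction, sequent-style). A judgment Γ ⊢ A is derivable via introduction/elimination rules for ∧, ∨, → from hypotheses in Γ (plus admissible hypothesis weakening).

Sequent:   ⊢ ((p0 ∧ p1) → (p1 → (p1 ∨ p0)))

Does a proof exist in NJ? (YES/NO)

Proof tree:
[→I]  ⊢ ((p0 ∧ p1) → (p1 → (p1 ∨ p0)))
  [→I] (p0 ∧ p1) ⊢ (p1 → (p1 ∨ p0))
    [∨I₁] p1, (p0 ∧ p1) ⊢ (p1 ∨ p0)
      [Wk] p1, (p0 ∧ p1) ⊢ p1
        [Ax] p1 ⊢ p1

Result: YES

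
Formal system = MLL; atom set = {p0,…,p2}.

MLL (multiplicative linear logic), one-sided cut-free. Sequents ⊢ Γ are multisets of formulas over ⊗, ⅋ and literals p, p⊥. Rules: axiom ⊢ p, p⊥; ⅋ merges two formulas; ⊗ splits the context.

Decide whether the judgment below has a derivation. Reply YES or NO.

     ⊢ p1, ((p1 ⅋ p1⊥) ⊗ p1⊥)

Proof tree:
[⊗]  ⊢ p1, ((p1 ⅋ p1⊥) ⊗ p1⊥)
  [⅋]  ⊢ (p1 ⅋ p1⊥)
    [Ax]  ⊢ p1, p1⊥
  [Ax]  ⊢ p1, p1⊥

Result: YES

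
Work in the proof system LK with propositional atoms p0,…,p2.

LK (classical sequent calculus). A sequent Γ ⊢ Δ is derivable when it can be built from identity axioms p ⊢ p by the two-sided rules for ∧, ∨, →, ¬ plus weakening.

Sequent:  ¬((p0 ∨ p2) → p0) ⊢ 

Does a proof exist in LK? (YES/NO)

Truth-table refutation:
  v=000: Γ:[¬((p0 ∨ p2) → p0)=F] Δ:[] refutes=False
  v=001: Γ:[¬((p0 ∨ p2) → p0)=T] Δ:[] refutes=True  ← countermodel

Result: NO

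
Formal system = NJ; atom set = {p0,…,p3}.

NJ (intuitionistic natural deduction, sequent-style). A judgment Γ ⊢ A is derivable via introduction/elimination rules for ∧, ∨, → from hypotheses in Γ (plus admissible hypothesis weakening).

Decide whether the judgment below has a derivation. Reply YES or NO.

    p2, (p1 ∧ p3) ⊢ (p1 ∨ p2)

Derivation (root first):
[Wk] p2, (p1 ∧ p3) ⊢ (p1 ∨ p2)
  [∨I₂] p2 ⊢ (p1 ∨ p2)
    [Ax] p2 ⊢ p2

Result: YES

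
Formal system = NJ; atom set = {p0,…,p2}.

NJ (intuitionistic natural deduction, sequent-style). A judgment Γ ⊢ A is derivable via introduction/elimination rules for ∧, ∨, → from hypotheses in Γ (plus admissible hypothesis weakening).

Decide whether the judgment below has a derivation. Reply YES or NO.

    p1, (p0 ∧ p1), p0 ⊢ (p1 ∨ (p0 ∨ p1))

Derivation trace:
[∨I₂] p1, (p0 ∧ p1), p0 ⊢ (p1 ∨ (p0 ∨ p1))
  [∨I₂] p1, (p0 ∧ p1), p0 ⊢ (p0 ∨ p1)
    [Wk] p1, (p0 ∧ p1), p0 ⊢ p1
      [Wk] p1, (p0 ∧ p1) ⊢ p1
        [Ax] p1 ⊢ p1

Result: YES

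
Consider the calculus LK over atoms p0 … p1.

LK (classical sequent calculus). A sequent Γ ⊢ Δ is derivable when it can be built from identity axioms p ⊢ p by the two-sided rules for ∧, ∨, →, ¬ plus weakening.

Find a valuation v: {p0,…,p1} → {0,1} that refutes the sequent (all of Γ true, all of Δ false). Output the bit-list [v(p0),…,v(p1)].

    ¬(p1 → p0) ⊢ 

Search for a countermodel by truth-table:
  v=00: Γ:[¬(p1 → p0)=F] Δ:[] refutes=False
  v=01: Γ:[¬(p1 → p0)=T] Δ:[] refutes=True  ← countermodel

Result: [0, 1]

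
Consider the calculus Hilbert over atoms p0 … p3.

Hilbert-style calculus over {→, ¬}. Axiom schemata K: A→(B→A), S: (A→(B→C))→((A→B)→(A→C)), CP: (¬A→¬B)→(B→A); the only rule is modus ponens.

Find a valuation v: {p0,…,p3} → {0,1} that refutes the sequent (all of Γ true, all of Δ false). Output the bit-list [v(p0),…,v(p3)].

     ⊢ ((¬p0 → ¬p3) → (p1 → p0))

Search for a countermodel by truth-table:
  v=0000: Γ:[] Δ:[((¬p0 → ¬p3) → (p1 → p0))=T] refutes=False
  v=0001: Γ:[] Δ:[((¬p0 → ¬p3) → (p1 → p0))=T] refutes=False
  v=0010: Γ:[] Δ:[((¬p0 → ¬p3) → (p1 → p0))=T] refutes=False
  v=0011: Γ:[] Δ:[((¬p0 → ¬p3) → (p1 → p0))=T] refutes=False
  v=0100: Γ:[] Δ:[((¬p0 → ¬p3) → (p1 → p0))=F] refutes=True  ← countermodel

Result: [0, 1, 0, 0]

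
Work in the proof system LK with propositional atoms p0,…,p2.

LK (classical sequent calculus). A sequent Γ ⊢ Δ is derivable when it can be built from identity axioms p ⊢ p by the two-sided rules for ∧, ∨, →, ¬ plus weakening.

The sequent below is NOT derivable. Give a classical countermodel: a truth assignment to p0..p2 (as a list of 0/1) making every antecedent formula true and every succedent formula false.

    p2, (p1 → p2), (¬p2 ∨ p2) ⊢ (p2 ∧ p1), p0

Search for a countermodel by truth-table:
  v=000: Γ:[p2=F, (p1 → p2)=T, (¬p2 ∨ p2)=T] Δ:[(p2 ∧ p1)=F, p0=F] refutes=False
  v=001: Γ:[p2=T, (p1 → p2)=T, (¬p2 ∨ p2)=T] Δ:[(p2 ∧ p1)=F, p0=F] refutes=True  ← countermodel

Result: [0, 0, 1]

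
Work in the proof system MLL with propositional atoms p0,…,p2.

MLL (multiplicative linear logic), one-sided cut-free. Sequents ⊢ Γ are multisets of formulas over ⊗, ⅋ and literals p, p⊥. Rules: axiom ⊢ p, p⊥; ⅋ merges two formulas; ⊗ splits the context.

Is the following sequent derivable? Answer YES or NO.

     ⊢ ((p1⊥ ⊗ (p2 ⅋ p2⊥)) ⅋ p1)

Derivation (root first):
[⅋]  ⊢ ((p1⊥ ⊗ (p2 ⅋ p2⊥)) ⅋ p1)
  [⊗]  ⊢ p1, (p1⊥ ⊗ (p2 ⅋ p2⊥))
    [Ax]  ⊢ p1, p1⊥
    [⅋]  ⊢ (p2 ⅋ p2⊥)
      [Ax]  ⊢ p2, p2⊥

Result: YES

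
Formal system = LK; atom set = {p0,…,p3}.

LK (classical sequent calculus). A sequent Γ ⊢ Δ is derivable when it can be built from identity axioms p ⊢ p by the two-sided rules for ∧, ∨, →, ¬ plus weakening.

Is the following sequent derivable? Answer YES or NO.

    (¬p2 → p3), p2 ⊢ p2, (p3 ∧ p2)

Derivation (root first):
[∧R] (¬p2 → p3), p2 ⊢ p2, (p3 ∧ p2)
  [→L] (¬p2 → p3) ⊢ p2, p3
    [¬R]  ⊢ p2, ¬p2
      [Ax] p2 ⊢ p2
    [Ax] p3 ⊢ p3
  [Ax] p2 ⊢ p2

Result: YES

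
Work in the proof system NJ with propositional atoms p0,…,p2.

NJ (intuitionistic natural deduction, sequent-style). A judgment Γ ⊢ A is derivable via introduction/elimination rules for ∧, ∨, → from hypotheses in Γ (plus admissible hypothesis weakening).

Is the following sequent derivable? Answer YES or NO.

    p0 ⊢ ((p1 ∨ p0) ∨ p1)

Derivation (root first):
[∨I₁] p0 ⊢ ((p1 ∨ p0) ∨ p1)
  [∨I₂] p0 ⊢ (p1 ∨ p0)
    [Ax] p0 ⊢ p0

Result: YES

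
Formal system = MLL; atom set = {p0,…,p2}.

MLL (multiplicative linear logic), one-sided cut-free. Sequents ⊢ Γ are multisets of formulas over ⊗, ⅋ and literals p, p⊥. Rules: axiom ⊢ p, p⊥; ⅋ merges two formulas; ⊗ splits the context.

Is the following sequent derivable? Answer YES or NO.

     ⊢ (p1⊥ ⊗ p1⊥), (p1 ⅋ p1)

Derivation (root first):
[⅋]  ⊢ (p1⊥ ⊗ p1⊥), (p1 ⅋ p1)
  [⊗]  ⊢ p1, p1, (p1⊥ ⊗ p1⊥)
    [Ax]  ⊢ p1, p1⊥
    [Ax]  ⊢ p1, p1⊥

Result: YES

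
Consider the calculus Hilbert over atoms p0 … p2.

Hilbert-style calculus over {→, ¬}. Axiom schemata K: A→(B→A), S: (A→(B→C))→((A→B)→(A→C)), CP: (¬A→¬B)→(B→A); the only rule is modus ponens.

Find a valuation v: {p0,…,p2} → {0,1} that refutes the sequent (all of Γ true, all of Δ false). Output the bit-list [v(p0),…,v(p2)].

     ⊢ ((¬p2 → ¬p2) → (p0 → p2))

Truth-table refutation:
  v=000: Γ:[] Δ:[((¬p2 → ¬p2) → (p0 → p2))=T] refutes=False
  v=001: Γ:[] Δ:[((¬p2 → ¬p2) → (p0 → p2))=T] refutes=False
  v=010: Γ:[] Δ:[((¬p2 → ¬p2) → (p0 → p2))=T] refutes=False
  v=011: Γ:[] Δ:[((¬p2 → ¬p2) → (p0 → p2))=T] refutes=False
  v=100: Γ:[] Δ:[((¬p2 → ¬p2) → (p0 → p2))=F] refutes=True  ← countermodel

Result: [1, 0, 0]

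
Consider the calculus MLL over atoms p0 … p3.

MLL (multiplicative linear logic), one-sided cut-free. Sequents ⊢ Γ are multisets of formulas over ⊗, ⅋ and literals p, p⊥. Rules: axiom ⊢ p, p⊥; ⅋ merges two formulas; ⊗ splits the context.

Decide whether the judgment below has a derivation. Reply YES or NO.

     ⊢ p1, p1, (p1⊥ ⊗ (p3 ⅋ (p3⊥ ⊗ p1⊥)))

Derivation (root first):
[⊗]  ⊢ p1, p1, (p1⊥ ⊗ (p3 ⅋ (p3⊥ ⊗ p1⊥)))
  [Ax]  ⊢ p1, p1⊥
  [⅋]  ⊢ p1, (p3 ⅋ (p3⊥ ⊗ p1⊥))
    [⊗]  ⊢ p3, p1, (p3⊥ ⊗ p1⊥)
      [Ax]  ⊢ p3, p3⊥
      [Ax]  ⊢ p1, p1⊥

Result: YES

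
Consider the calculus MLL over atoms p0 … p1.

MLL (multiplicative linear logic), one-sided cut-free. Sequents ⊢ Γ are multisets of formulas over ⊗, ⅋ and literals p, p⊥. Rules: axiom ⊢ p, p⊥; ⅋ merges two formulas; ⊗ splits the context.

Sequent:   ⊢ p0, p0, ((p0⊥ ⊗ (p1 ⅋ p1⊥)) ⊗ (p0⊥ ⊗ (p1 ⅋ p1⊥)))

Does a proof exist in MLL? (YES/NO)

Derivation (root first):
[⊗]  ⊢ p0, p0, ((p0⊥ ⊗ (p1 ⅋ p1⊥)) ⊗ (p0⊥ ⊗ (p1 ⅋ p1⊥)))
  [⊗]  ⊢ p0, (p0⊥ ⊗ (p1 ⅋ p1⊥))
    [Ax]  ⊢ p0, p0⊥
    [⅋]  ⊢ (p1 ⅋ p1⊥)
      [Ax]  ⊢ p1, p1⊥
  [⊗]  ⊢ p0, (p0⊥ ⊗ (p1 ⅋ p1⊥))
    [Ax]  ⊢ p0, p0⊥
    [⅋]  ⊢ (p1 ⅋ p1⊥)
      [Ax]  ⊢ p1, p1⊥

Result: YES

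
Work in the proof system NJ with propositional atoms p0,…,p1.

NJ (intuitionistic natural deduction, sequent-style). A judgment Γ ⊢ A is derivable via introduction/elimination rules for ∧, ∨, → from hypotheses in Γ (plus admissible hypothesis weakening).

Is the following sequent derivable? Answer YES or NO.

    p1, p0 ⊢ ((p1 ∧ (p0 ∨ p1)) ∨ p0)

Derivation trace:
[∨I₁] p1, p0 ⊢ ((p1 ∧ (p0 ∨ p1)) ∨ p0)
  [∧I] p1, p0 ⊢ (p1 ∧ (p0 ∨ p1))
    [Ax] p1 ⊢ p1
    [∨I₁] p0 ⊢ (p0 ∨ p1)
      [Ax] p0 ⊢ p0

Result: YES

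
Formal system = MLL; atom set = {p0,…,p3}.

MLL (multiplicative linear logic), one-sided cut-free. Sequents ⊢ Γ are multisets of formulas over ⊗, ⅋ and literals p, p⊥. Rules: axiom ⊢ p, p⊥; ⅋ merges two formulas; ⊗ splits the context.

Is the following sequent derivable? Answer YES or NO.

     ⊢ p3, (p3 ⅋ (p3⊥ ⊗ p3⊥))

Derivation (root first):
[⅋]  ⊢ p3, (p3 ⅋ (p3⊥ ⊗ p3⊥))
  [⊗]  ⊢ p3, p3, (p3⊥ ⊗ p3⊥)
    [Ax]  ⊢ p3, p3⊥
    [Ax]  ⊢ p3, p3⊥

Result: YES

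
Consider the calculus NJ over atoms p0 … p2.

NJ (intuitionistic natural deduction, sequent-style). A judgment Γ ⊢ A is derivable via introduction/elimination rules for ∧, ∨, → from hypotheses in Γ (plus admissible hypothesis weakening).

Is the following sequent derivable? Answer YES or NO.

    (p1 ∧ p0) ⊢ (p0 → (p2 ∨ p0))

Derivation trace:
[Wk] (p1 ∧ p0) ⊢ (p0 → (p2 ∨ p0))
  [→I]  ⊢ (p0 → (p2 ∨ p0))
    [∨I₂] p0 ⊢ (p2 ∨ p0)
      [Ax] p0 ⊢ p0

Result: YES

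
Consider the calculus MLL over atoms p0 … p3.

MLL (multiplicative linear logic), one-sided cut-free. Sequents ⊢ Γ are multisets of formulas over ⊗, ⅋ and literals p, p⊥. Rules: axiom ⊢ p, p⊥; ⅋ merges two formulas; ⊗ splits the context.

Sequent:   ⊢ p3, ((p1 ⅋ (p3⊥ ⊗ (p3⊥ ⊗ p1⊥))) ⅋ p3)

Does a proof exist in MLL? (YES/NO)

Proof tree:
[⅋]  ⊢ p3, ((p1 ⅋ (p3⊥ ⊗ (p3⊥ ⊗ p1⊥))) ⅋ p3)
  [⅋]  ⊢ p3, p3, (p1 ⅋ (p3⊥ ⊗ (p3⊥ ⊗ p1⊥)))
    [⊗]  ⊢ p3, p3, p1, (p3⊥ ⊗ (p3⊥ ⊗ p1⊥))
      [Ax]  ⊢ p3, p3⊥
      [⊗]  ⊢ p3, p1, (p3⊥ ⊗ p1⊥)
        [Ax]  ⊢ p3, p3⊥
        [Ax]  ⊢ p1, p1⊥

Result: YES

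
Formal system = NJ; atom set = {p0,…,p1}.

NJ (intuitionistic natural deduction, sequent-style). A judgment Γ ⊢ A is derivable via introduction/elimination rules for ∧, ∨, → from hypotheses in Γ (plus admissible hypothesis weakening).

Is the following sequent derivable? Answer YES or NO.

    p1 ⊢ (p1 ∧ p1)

Derivation (root first):
[∧I] p1 ⊢ (p1 ∧ p1)
  [Wk] p1, p1 ⊢ p1
    [Ax] p1 ⊢ p1
  [Wk] p1, p1 ⊢ p1
    [Ax] p1 ⊢ p1

Result: YES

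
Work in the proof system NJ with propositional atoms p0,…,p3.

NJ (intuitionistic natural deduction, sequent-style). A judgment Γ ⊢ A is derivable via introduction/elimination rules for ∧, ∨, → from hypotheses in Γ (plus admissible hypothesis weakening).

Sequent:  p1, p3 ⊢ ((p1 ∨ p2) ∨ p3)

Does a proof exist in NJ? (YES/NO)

Derivation trace:
[∨I₁] p1, p3 ⊢ ((p1 ∨ p2) ∨ p3)
  [Wk] p1, p3 ⊢ (p1 ∨ p2)
    [∨I₁] p1 ⊢ (p1 ∨ p2)
      [Ax] p1 ⊢ p1

Result: YES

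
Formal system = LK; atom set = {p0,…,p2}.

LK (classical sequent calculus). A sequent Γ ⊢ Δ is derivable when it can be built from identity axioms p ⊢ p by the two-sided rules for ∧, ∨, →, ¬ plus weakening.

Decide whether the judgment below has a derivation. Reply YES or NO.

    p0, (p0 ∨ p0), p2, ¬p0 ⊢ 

Derivation (root first):
[¬L] p0, (p0 ∨ p0), p2, ¬p0 ⊢ 
  [WL] p0, (p0 ∨ p0), p2 ⊢ p0
    [∨L] p0, (p0 ∨ p0) ⊢ p0
      [WL] p0, p0 ⊢ p0
        [Ax] p0 ⊢ p0
      [Ax] p0 ⊢ p0

Result: YES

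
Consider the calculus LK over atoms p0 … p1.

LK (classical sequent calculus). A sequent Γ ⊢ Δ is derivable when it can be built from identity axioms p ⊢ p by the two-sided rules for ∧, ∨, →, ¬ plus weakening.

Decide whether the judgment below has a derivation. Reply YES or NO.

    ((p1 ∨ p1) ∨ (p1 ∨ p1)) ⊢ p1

Proof tree:
[∨L] ((p1 ∨ p1) ∨ (p1 ∨ p1)) ⊢ p1
  [∨L] (p1 ∨ p1) ⊢ p1
    [Ax] p1 ⊢ p1
    [Ax] p1 ⊢ p1
  [∨L] (p1 ∨ p1) ⊢ p1
    [WR] p1 ⊢ p1, p1
      [Ax] p1 ⊢ p1
    [WR] p1 ⊢ p1, p1
      [Ax] p1 ⊢ p1

Result: YES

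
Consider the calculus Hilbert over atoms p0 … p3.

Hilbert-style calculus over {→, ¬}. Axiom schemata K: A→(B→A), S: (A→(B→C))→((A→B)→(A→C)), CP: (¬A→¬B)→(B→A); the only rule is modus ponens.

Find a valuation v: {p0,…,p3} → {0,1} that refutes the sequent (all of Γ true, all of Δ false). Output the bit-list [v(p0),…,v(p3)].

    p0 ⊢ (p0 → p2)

Truth-table refutation:
  v=0000: Γ:[p0=F] Δ:[(p0 → p2)=T] refutes=False
  v=0001: Γ:[p0=F] Δ:[(p0 → p2)=T] refutes=False
  v=0010: Γ:[p0=F] Δ:[(p0 → p2)=T] refutes=False
  v=0011: Γ:[p0=F] Δ:[(p0 → p2)=T] refutes=False
  v=0100: Γ:[p0=F] Δ:[(p0 → p2)=T] refutes=False
  v=0101: Γ:[p0=F] Δ:[(p0 → p2)=T] refutes=False
  v=0110: Γ:[p0=F] Δ:[(p0 → p2)=T] refutes=False
  v=0111: Γ:[p0=F] Δ:[(p0 → p2)=T] refutes=False
  v=1000: Γ:[p0=T] Δ:[(p0 → p2)=F] refutes=True  ← countermodel

Result: [1, 0, 0, 0]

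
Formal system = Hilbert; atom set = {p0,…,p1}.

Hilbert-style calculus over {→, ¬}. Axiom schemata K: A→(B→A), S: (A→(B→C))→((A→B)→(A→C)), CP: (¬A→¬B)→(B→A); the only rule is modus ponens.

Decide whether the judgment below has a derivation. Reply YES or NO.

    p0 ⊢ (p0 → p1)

Search for a countermodel by truth-table:
  v=00: Γ:[p0=F] Δ:[(p0 → p1)=T] refutes=False
  v=01: Γ:[p0=F] Δ:[(p0 → p1)=T] refutes=False
  v=10: Γ:[p0=T] Δ:[(p0 → p1)=F] refutes=True  ← countermodel

Result: NO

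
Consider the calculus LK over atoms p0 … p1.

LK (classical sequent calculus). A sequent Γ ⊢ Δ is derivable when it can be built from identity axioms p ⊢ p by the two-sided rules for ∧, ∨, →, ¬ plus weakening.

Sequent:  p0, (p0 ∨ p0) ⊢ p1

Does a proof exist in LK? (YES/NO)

Enumerate valuations to refute Γ ⊢ Δ:
  v=00: Γ:[p0=F, (p0 ∨ p0)=F] Δ:[p1=F] refutes=False
  v=01: Γ:[p0=F, (p0 ∨ p0)=F] Δ:[p1=T] refutes=False
  v=10: Γ:[p0=T, (p0 ∨ p0)=T] Δ:[p1=F] refutes=True  ← countermodel

Result: NO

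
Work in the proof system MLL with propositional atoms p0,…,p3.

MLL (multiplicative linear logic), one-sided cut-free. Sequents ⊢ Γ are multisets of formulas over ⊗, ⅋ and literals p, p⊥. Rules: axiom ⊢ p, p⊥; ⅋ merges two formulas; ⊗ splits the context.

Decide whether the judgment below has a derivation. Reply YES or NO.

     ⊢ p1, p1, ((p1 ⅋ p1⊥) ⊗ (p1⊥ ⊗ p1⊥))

Proof tree:
[⊗]  ⊢ p1, p1, ((p1 ⅋ p1⊥) ⊗ (p1⊥ ⊗ p1⊥))
  [⅋]  ⊢ (p1 ⅋ p1⊥)
    [Ax]  ⊢ p1, p1⊥
  [⊗]  ⊢ p1, p1, (p1⊥ ⊗ p1⊥)
    [Ax]  ⊢ p1, p1⊥
    [Ax]  ⊢ p1, p1⊥

Result: YES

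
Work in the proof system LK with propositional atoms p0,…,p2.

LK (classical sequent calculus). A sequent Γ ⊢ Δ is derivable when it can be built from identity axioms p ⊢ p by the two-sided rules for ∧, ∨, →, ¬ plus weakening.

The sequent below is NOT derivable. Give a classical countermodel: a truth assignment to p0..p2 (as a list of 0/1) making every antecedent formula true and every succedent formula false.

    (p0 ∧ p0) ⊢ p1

Truth-table refutation:
  v=000: Γ:[(p0 ∧ p0)=F] Δ:[p1=F] refutes=False
  v=001: Γ:[(p0 ∧ p0)=F] Δ:[p1=F] refutes=False
  v=010: Γ:[(p0 ∧ p0)=F] Δ:[p1=T] refutes=False
  v=011: Γ:[(p0 ∧ p0)=F] Δ:[p1=T] refutes=False
  v=100: Γ:[(p0 ∧ p0)=T] Δ:[p1=F] refutes=True  ← countermodel

Result: [1, 0, 0]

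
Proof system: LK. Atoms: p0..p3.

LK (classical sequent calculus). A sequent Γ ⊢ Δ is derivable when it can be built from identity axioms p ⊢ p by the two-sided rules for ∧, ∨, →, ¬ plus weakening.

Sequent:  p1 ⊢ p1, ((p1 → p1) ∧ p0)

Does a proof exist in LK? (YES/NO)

Derivation trace:
[∧R] p1 ⊢ p1, ((p1 → p1) ∧ p0)
  [→R]  ⊢ (p1 → p1)
    [Ax] p1 ⊢ p1
  [WR] p1 ⊢ p1, p0
    [Ax] p1 ⊢ p1

Result: YES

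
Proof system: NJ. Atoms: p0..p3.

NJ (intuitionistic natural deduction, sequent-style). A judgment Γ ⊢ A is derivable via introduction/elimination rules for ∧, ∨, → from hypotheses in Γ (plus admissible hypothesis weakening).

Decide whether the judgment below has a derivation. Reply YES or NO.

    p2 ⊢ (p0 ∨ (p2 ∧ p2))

Derivation (root first):
[∨I₂] p2 ⊢ (p0 ∨ (p2 ∧ p2))
  [∧I] p2 ⊢ (p2 ∧ p2)
    [Ax] p2 ⊢ p2
    [Ax] p2 ⊢ p2

Result: YES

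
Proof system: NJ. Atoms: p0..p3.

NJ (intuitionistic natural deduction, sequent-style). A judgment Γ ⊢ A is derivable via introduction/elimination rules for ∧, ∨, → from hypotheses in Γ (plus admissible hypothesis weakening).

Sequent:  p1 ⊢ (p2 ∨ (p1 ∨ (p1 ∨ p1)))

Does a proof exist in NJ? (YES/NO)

Derivation trace:
[∨I₂] p1 ⊢ (p2 ∨ (p1 ∨ (p1 ∨ p1)))
  [∨I₂] p1 ⊢ (p1 ∨ (p1 ∨ p1))
    [∨I₂] p1 ⊢ (p1 ∨ p1)
      [Ax] p1 ⊢ p1

Result: YES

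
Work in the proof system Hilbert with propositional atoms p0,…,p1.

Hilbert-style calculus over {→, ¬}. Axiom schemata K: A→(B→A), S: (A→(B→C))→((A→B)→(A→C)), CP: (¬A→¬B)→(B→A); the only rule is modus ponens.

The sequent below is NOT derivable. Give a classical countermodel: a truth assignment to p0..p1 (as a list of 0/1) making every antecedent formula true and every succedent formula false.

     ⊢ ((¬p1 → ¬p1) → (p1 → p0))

Enumerate valuations to refute Γ ⊢ Δ:
  v=00: Γ:[] Δ:[((¬p1 → ¬p1) → (p1 → p0))=T] refutes=False
  v=01: Γ:[] Δ:[((¬p1 → ¬p1) → (p1 → p0))=F] refutes=True  ← countermodel

Result: [0, 1]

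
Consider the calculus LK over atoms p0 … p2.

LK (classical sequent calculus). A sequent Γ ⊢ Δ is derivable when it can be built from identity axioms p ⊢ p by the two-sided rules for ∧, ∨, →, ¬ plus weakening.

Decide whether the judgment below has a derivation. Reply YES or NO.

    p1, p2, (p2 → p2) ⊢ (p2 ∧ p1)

Proof tree:
[→L] p1, p2, (p2 → p2) ⊢ (p2 ∧ p1)
  [Ax] p2 ⊢ p2
  [∧R] p1, p2 ⊢ (p2 ∧ p1)
    [Ax] p2 ⊢ p2
    [Ax] p1 ⊢ p1

Result: YES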